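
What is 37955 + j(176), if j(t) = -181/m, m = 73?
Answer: 2770534/73 ≈ 37953.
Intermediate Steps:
j(t) = -181/73
37955 + j(176) = 37955 - 181/73 = 2770534/73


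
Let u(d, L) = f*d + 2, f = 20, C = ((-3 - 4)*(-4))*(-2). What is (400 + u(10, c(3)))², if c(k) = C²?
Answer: 362404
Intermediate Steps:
C = -56 (C = -7*(-4)*(-2) = 28*(-2) = -56)
c(k) = 3136 (c(k) = (-56)² = 3136)
u(d, L) = 2 + 20*d (u(d, L) = 20*d + 2 = 2 + 20*d)
(400 + u(10, c(3)))² = (400 + (2 + 20*10))² = (400 + (2 + 200))² = (400 + 202)² = 602² = 362404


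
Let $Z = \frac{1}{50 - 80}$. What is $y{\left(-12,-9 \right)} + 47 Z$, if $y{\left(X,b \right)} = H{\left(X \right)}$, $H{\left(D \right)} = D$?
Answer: $- \frac{407}{30} \approx -13.567$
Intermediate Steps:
$Z = - \frac{1}{30}$ ($Z = \frac{1}{-30} = - \frac{1}{30} \approx -0.033333$)
$y{\left(X,b \right)} = X$
$y{\left(-12,-9 \right)} + 47 Z = -12 + 47 \left(- \frac{1}{30}\right) = -12 - \frac{47}{30} = - \frac{407}{30}$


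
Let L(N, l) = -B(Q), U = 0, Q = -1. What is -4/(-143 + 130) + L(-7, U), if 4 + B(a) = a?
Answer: 69/13 ≈ 5.3077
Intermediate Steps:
B(a) = -4 + a
L(N, l) = 5 (L(N, l) = -(-4 - 1) = -1*(-5) = 5)
-4/(-143 + 130) + L(-7, U) = -4/(-143 + 130) + 5 = -4/(-13) + 5 = -4*(-1/13) + 5 = 4/13 + 5 = 69/13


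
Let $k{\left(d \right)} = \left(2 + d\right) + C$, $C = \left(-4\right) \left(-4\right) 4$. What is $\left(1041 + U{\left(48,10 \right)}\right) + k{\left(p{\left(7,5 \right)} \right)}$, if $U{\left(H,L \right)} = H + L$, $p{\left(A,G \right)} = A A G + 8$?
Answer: $1418$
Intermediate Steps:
$p{\left(A,G \right)} = 8 + G A^{2}$ ($p{\left(A,G \right)} = A^{2} G + 8 = G A^{2} + 8 = 8 + G A^{2}$)
$C = 64$ ($C = 16 \cdot 4 = 64$)
$k{\left(d \right)} = 66 + d$ ($k{\left(d \right)} = \left(2 + d\right) + 64 = 66 + d$)
$\left(1041 + U{\left(48,10 \right)}\right) + k{\left(p{\left(7,5 \right)} \right)} = \left(1041 + \left(48 + 10\right)\right) + \left(66 + \left(8 + 5 \cdot 7^{2}\right)\right) = \left(1041 + 58\right) + \left(66 + \left(8 + 5 \cdot 49\right)\right) = 1099 + \left(66 + \left(8 + 245\right)\right) = 1099 + \left(66 + 253\right) = 1099 + 319 = 1418$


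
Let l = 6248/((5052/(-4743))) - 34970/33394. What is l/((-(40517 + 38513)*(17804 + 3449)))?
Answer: 41240970019/11806815239055830 ≈ 3.4930e-6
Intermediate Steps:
l = -41240970019/7029437 (l = 6248/((5052*(-1/4743))) - 34970*1/33394 = 6248/(-1684/1581) - 17485/16697 = 6248*(-1581/1684) - 17485/16697 = -2469522/421 - 17485/16697 = -41240970019/7029437 ≈ -5866.9)
l/((-(40517 + 38513)*(17804 + 3449))) = -41240970019*(-1/((17804 + 3449)*(40517 + 38513)))/7029437 = -41240970019/(7029437*((-79030*21253))) = -41240970019/(7029437*((-1*1679624590))) = -41240970019/7029437/(-1679624590) = -41240970019/7029437*(-1/1679624590) = 41240970019/11806815239055830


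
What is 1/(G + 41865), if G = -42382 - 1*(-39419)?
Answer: 1/38902 ≈ 2.5706e-5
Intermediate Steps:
G = -2963 (G = -42382 + 39419 = -2963)
1/(G + 41865) = 1/(-2963 + 41865) = 1/38902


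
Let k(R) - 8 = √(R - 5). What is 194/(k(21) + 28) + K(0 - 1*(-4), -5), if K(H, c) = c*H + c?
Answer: -403/20 ≈ -20.150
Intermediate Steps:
K(H, c) = c + H*c (K(H, c) = H*c + c = c + H*c)
k(R) = 8 + √(-5 + R) (k(R) = 8 + √(R - 5) = 8 + √(-5 + R))
194/(k(21) + 28) + K(0 - 1*(-4), -5) = 194/((8 + √(-5 + 21)) + 28) - 5*(1 + (0 - 1*(-4))) = 194/((8 + √16) + 28) - 5*(1 + (0 + 4)) = 194/((8 + 4) + 28) - 5*(1 + 4) = 194/(12 + 28) - 5*5 = 194/40 - 25 = (1/40)*194 - 25 = 97/20 - 25 = -403/20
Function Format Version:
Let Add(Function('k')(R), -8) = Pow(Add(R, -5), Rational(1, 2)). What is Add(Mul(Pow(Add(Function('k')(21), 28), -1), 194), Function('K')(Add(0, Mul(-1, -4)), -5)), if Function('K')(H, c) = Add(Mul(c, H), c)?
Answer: Rational(-403, 20) ≈ -20.150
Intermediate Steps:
Function('K')(H, c) = Add(c, Mul(H, c)) (Function('K')(H, c) = Add(Mul(H, c), c) = Add(c, Mul(H, c)))
Function('k')(R) = Add(8, Pow(Add(-5, R), Rational(1, 2))) (Function('k')(R) = Add(8, Pow(Add(R, -5), Rational(1, 2))) = Add(8, Pow(Add(-5, R), Rational(1, 2))))
Add(Mul(Pow(Add(Function('k')(21), 28), -1), 194), Function('K')(Add(0, Mul(-1, -4)), -5)) = Add(Mul(Pow(Add(Add(8, Pow(Add(-5, 21), Rational(1, 2))), 28), -1), 194), Mul(-5, Add(1, Add(0, Mul(-1, -4))))) = Add(Mul(Pow(Add(Add(8, Pow(16, Rational(1, 2))), 28), -1), 194), Mul(-5, Add(1, Add(0, 4)))) = Add(Mul(Pow(Add(Add(8, 4), 28), -1), 194), Mul(-5, Add(1, 4))) = Add(Mul(Pow(Add(12, 28), -1), 194), Mul(-5, 5)) = Add(Mul(Pow(40, -1), 194), -25) = Add(Mul(Rational(1, 40), 194), -25) = Add(Rational(97, 20), -25) = Rational(-403, 20)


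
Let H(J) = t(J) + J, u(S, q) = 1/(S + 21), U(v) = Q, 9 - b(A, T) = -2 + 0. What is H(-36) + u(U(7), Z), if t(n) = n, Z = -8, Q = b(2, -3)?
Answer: -2303/32 ≈ -71.969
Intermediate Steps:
b(A, T) = 11 (b(A, T) = 9 - (-2 + 0) = 9 - 1*(-2) = 9 + 2 = 11)
Q = 11
U(v) = 11
u(S, q) = 1/(21 + S)
H(J) = 2*J (H(J) = J + J = 2*J)
H(-36) + u(U(7), Z) = 2*(-36) + 1/(21 + 11) = -72 + 1/32 = -2303/32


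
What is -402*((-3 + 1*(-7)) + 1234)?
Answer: -492048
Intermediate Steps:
-402*((-3 + 1*(-7)) + 1234) = -402*((-3 - 7) + 1234) = -402*(-10 + 1234) = -402*1224 = -492048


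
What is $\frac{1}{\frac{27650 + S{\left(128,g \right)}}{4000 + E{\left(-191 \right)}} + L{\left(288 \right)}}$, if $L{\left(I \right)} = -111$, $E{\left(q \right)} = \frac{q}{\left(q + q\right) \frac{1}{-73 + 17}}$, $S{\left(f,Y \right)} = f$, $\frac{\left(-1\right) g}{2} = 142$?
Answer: $- \frac{1986}{206557} \approx -0.0096148$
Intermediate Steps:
$g = -284$ ($g = \left(-2\right) 142 = -284$)
$E{\left(q \right)} = -28$ ($E{\left(q \right)} = \frac{q}{2 q \frac{1}{-56}} = \frac{q}{2 q \left(- \frac{1}{56}\right)} = \frac{q}{\left(- \frac{1}{28}\right) q} = q \left(- \frac{28}{q}\right) = -28$)
$\frac{1}{\frac{27650 + S{\left(128,g \right)}}{4000 + E{\left(-191 \right)}} + L{\left(288 \right)}} = \frac{1}{\frac{27650 + 128}{4000 - 28} - 111} = \frac{1}{\frac{27778}{3972} - 111} = \frac{1}{27778 \cdot \frac{1}{3972} - 111} = \frac{1}{\frac{13889}{1986} - 111} = \frac{1}{- \frac{206557}{1986}} = - \frac{1986}{206557}$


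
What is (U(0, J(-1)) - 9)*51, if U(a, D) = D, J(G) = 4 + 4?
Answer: -51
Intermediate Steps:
J(G) = 8
(U(0, J(-1)) - 9)*51 = (8 - 9)*51 = -1*51 = -51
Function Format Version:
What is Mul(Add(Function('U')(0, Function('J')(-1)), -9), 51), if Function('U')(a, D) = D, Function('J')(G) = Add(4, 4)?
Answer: -51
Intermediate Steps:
Function('J')(G) = 8
Mul(Add(Function('U')(0, Function('J')(-1)), -9), 51) = Mul(Add(8, -9), 51) = Mul(-1, 51) = -51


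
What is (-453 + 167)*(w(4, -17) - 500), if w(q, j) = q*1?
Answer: 141856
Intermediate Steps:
w(q, j) = q
(-453 + 167)*(w(4, -17) - 500) = (-453 + 167)*(4 - 500) = -286*(-496) = 141856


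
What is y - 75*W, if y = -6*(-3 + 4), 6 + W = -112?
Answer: 8844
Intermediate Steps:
W = -118 (W = -6 - 112 = -118)
y = -6 (y = -6*1 = -6)
y - 75*W = -6 - 75*(-118) = -6 + 8850 = 8844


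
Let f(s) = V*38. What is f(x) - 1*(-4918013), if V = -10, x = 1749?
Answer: 4917633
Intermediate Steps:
f(s) = -380 (f(s) = -10*38 = -380)
f(x) - 1*(-4918013) = -380 - 1*(-4918013) = -380 + 4918013 = 4917633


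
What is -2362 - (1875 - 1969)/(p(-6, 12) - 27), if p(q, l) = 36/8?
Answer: -106478/45 ≈ -2366.2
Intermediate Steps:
p(q, l) = 9/2 (p(q, l) = 36*(1/8) = 9/2)
-2362 - (1875 - 1969)/(p(-6, 12) - 27) = -2362 - (1875 - 1969)/(9/2 - 27) = -2362 - (-94)/(-45/2) = -2362 - (-94)*(-2)/45 = -2362 - 1*188/45 = -2362 - 188/45 = -106478/45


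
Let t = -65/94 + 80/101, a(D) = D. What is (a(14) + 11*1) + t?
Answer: 238305/9494 ≈ 25.101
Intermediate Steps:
t = 955/9494 (t = -65*1/94 + 80*(1/101) = -65/94 + 80/101 = 955/9494 ≈ 0.10059)
(a(14) + 11*1) + t = (14 + 11*1) + 955/9494 = (14 + 11) + 955/9494 = 25 + 955/9494 = 238305/9494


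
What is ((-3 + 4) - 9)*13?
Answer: -104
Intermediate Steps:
((-3 + 4) - 9)*13 = (1 - 9)*13 = -8*13 = -104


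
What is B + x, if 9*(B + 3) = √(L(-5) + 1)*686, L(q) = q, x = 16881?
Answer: 16878 + 1372*I/9 ≈ 16878.0 + 152.44*I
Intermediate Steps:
B = -3 + 1372*I/9 (B = -3 + (√(-5 + 1)*686)/9 = -3 + (√(-4)*686)/9 = -3 + ((2*I)*686)/9 = -3 + (1372*I)/9 = -3 + 1372*I/9 ≈ -3.0 + 152.44*I)
B + x = (-3 + 1372*I/9) + 16881 = 16878 + 1372*I/9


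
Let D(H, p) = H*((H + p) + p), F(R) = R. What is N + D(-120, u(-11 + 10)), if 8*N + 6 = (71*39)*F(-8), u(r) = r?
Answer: 47481/4 ≈ 11870.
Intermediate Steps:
N = -11079/4 (N = -3/4 + ((71*39)*(-8))/8 = -3/4 + (2769*(-8))/8 = -3/4 + (1/8)*(-22152) = -3/4 - 2769 = -11079/4 ≈ -2769.8)
D(H, p) = H*(H + 2*p)
N + D(-120, u(-11 + 10)) = -11079/4 - 120*(-120 + 2*(-11 + 10)) = -11079/4 - 120*(-120 + 2*(-1)) = -11079/4 - 120*(-120 - 2) = -11079/4 - 120*(-122) = -11079/4 + 14640 = 47481/4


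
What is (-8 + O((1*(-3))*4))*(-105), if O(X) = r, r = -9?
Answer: 1785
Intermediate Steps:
O(X) = -9
(-8 + O((1*(-3))*4))*(-105) = (-8 - 9)*(-105) = -17*(-105) = 1785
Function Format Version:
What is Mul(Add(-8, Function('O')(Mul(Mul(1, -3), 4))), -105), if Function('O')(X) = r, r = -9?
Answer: 1785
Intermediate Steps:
Function('O')(X) = -9
Mul(Add(-8, Function('O')(Mul(Mul(1, -3), 4))), -105) = Mul(Add(-8, -9), -105) = Mul(-17, -105) = 1785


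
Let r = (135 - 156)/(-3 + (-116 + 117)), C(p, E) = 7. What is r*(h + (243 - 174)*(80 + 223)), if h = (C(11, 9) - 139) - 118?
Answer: 433797/2 ≈ 2.1690e+5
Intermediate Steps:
h = -250 (h = (7 - 139) - 118 = -132 - 118 = -250)
r = 21/2 (r = -21/(-3 + 1) = -21/(-2) = -21*(-½) = 21/2 ≈ 10.500)
r*(h + (243 - 174)*(80 + 223)) = 21*(-250 + (243 - 174)*(80 + 223))/2 = 21*(-250 + 69*303)/2 = 21*(-250 + 20907)/2 = (21/2)*20657 = 433797/2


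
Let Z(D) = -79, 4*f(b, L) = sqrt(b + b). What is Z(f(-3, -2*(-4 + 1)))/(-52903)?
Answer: 79/52903 ≈ 0.0014933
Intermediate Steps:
f(b, L) = sqrt(2)*sqrt(b)/4 (f(b, L) = sqrt(b + b)/4 = sqrt(2*b)/4 = (sqrt(2)*sqrt(b))/4 = sqrt(2)*sqrt(b)/4)
Z(f(-3, -2*(-4 + 1)))/(-52903) = -79/(-52903) = -79*(-1/52903) = 79/52903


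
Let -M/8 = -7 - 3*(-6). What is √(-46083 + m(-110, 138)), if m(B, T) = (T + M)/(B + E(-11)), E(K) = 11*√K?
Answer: √11*√((5069180 - 506913*I*√11)/(-10 + I*√11))/11 ≈ 0.00031634 - 214.67*I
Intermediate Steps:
M = -88 (M = -8*(-7 - 3*(-6)) = -8*(-7 + 18) = -8*11 = -88)
m(B, T) = (-88 + T)/(B + 11*I*√11) (m(B, T) = (T - 88)/(B + 11*√(-11)) = (-88 + T)/(B + 11*(I*√11)) = (-88 + T)/(B + 11*I*√11))
√(-46083 + m(-110, 138)) = √(-46083 + (-88 + 138)/(-110 + 11*I*√11)) = √(-46083 + 50/(-110 + 11*I*√11))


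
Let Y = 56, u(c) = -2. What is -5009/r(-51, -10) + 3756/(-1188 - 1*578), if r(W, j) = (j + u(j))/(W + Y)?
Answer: 22092199/10596 ≈ 2085.0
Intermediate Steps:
r(W, j) = (-2 + j)/(56 + W) (r(W, j) = (j - 2)/(W + 56) = (-2 + j)/(56 + W))
-5009/r(-51, -10) + 3756/(-1188 - 1*578) = -5009*(56 - 51)/(-2 - 10) + 3756/(-1188 - 1*578) = -5009/(-12/5) + 3756/(-1188 - 578) = -5009/((⅕)*(-12)) + 3756/(-1766) = -5009/(-12/5) + 3756*(-1/1766) = -5009*(-5/12) - 1878/883 = 25045/12 - 1878/883 = 22092199/10596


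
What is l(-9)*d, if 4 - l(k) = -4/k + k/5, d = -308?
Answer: -74228/45 ≈ -1649.5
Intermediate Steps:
l(k) = 4 + 4/k - k/5 (l(k) = 4 - (-4/k + k/5) = 4 + (4/k - k/5) = 4 + 4/k - k/5)
l(-9)*d = (4 + 4/(-9) - ⅕*(-9))*(-308) = (4 + 4*(-⅑) + 9/5)*(-308) = (4 - 4/9 + 9/5)*(-308) = (241/45)*(-308) = -74228/45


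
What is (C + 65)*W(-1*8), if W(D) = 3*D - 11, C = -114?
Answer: 1715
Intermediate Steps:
W(D) = -11 + 3*D
(C + 65)*W(-1*8) = (-114 + 65)*(-11 + 3*(-1*8)) = -49*(-11 + 3*(-8)) = -49*(-11 - 24) = -49*(-35) = 1715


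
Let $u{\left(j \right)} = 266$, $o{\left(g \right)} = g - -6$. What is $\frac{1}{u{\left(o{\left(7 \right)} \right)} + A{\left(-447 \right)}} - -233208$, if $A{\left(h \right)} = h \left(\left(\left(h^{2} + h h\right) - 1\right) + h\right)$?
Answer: $\frac{41611005866591}{178428724} \approx 2.3321 \cdot 10^{5}$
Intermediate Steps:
$o{\left(g \right)} = 6 + g$ ($o{\left(g \right)} = g + 6 = 6 + g$)
$A{\left(h \right)} = h \left(-1 + h + 2 h^{2}\right)$ ($A{\left(h \right)} = h \left(\left(\left(h^{2} + h^{2}\right) - 1\right) + h\right) = h \left(\left(2 h^{2} - 1\right) + h\right) = h \left(\left(-1 + 2 h^{2}\right) + h\right) = h \left(-1 + h + 2 h^{2}\right)$)
$\frac{1}{u{\left(o{\left(7 \right)} \right)} + A{\left(-447 \right)}} - -233208 = \frac{1}{266 - 447 \left(-1 - 447 + 2 \left(-447\right)^{2}\right)} - -233208 = \frac{1}{266 - 447 \left(-1 - 447 + 2 \cdot 199809\right)} + 233208 = \frac{1}{266 - 447 \left(-1 - 447 + 399618\right)} + 233208 = \frac{1}{266 - 178428990} + 233208 = \frac{1}{-178428724} + 233208 = - \frac{1}{178428724} + 233208 = \frac{41611005866591}{178428724}$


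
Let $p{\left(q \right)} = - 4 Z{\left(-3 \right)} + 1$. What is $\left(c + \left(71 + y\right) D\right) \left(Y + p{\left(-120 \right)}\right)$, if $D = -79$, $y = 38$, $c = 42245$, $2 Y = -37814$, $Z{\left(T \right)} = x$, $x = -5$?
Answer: $-635211724$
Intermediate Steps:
$Z{\left(T \right)} = -5$
$Y = -18907$ ($Y = \frac{1}{2} \left(-37814\right) = -18907$)
$p{\left(q \right)} = 21$ ($p{\left(q \right)} = \left(-4\right) \left(-5\right) + 1 = 20 + 1 = 21$)
$\left(c + \left(71 + y\right) D\right) \left(Y + p{\left(-120 \right)}\right) = \left(42245 + \left(71 + 38\right) \left(-79\right)\right) \left(-18907 + 21\right) = \left(42245 + 109 \left(-79\right)\right) \left(-18886\right) = \left(42245 - 8611\right) \left(-18886\right) = 33634 \left(-18886\right) = -635211724$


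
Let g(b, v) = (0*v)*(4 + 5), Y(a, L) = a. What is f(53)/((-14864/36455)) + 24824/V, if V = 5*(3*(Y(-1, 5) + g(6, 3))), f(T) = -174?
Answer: -136918193/111480 ≈ -1228.2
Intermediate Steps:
g(b, v) = 0 (g(b, v) = 0*9 = 0)
V = -15 (V = 5*(3*(-1 + 0)) = 5*(3*(-1)) = 5*(-3) = -15)
f(53)/((-14864/36455)) + 24824/V = -174/((-14864/36455)) + 24824/(-15) = -174/((-14864*1/36455)) + 24824*(-1/15) = -174/(-14864/36455) - 24824/15 = -174*(-36455/14864) - 24824/15 = 3171585/7432 - 24824/15 = -136918193/111480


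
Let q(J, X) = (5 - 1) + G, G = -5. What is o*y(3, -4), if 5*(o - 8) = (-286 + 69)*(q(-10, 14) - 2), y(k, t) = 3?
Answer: 2073/5 ≈ 414.60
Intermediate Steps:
q(J, X) = -1 (q(J, X) = (5 - 1) - 5 = 4 - 5 = -1)
o = 691/5 (o = 8 + ((-286 + 69)*(-1 - 2))/5 = 8 + (-217*(-3))/5 = 8 + (⅕)*651 = 8 + 651/5 = 691/5 ≈ 138.20)
o*y(3, -4) = (691/5)*3 = 2073/5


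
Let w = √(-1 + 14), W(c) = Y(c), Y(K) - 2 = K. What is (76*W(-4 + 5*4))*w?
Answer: 1368*√13 ≈ 4932.4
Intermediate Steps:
Y(K) = 2 + K
W(c) = 2 + c
w = √13 ≈ 3.6056
(76*W(-4 + 5*4))*w = (76*(2 + (-4 + 5*4)))*√13 = (76*(2 + (-4 + 20)))*√13 = (76*(2 + 16))*√13 = (76*18)*√13 = 1368*√13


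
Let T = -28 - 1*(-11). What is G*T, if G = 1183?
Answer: -20111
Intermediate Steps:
T = -17 (T = -28 + 11 = -17)
G*T = 1183*(-17) = -20111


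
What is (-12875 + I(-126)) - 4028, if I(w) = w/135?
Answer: -253559/15 ≈ -16904.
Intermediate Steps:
I(w) = w/135 (I(w) = w*(1/135) = w/135)
(-12875 + I(-126)) - 4028 = (-12875 + (1/135)*(-126)) - 4028 = (-12875 - 14/15) - 4028 = -193139/15 - 4028 = -253559/15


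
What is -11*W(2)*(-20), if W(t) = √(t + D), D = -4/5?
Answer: 44*√30 ≈ 241.00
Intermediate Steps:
D = -⅘ (D = -4*⅕ = -⅘ ≈ -0.80000)
W(t) = √(-⅘ + t) (W(t) = √(t - ⅘) = √(-⅘ + t))
-11*W(2)*(-20) = -11*√(-20 + 25*2)/5*(-20) = -11*√(-20 + 50)/5*(-20) = -11*√30/5*(-20) = 44*√30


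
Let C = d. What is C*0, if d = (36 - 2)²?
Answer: 0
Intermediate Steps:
d = 1156 (d = 34² = 1156)
C = 1156
C*0 = 1156*0 = 0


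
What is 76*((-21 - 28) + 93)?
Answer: 3344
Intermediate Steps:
76*((-21 - 28) + 93) = 76*(-49 + 93) = 76*44 = 3344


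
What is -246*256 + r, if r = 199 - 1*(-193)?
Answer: -62584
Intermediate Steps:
r = 392 (r = 199 + 193 = 392)
-246*256 + r = -246*256 + 392 = -62976 + 392 = -62584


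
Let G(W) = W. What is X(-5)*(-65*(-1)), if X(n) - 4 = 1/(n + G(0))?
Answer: 247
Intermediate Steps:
X(n) = 4 + 1/n (X(n) = 4 + 1/(n + 0) = 4 + 1/n)
X(-5)*(-65*(-1)) = (4 + 1/(-5))*(-65*(-1)) = (4 - ⅕)*65 = (19/5)*65 = 247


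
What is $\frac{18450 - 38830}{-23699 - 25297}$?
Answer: $\frac{5095}{12249} \approx 0.41595$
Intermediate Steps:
$\frac{18450 - 38830}{-23699 - 25297} = \frac{18450 - 38830}{-48996} = \left(-20380\right) \left(- \frac{1}{48996}\right) = \frac{5095}{12249}$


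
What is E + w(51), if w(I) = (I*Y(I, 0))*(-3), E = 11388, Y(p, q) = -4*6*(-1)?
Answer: 7716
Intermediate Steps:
Y(p, q) = 24 (Y(p, q) = -24*(-1) = 24)
w(I) = -72*I (w(I) = (I*24)*(-3) = (24*I)*(-3) = -72*I)
E + w(51) = 11388 - 72*51 = 11388 - 3672 = 7716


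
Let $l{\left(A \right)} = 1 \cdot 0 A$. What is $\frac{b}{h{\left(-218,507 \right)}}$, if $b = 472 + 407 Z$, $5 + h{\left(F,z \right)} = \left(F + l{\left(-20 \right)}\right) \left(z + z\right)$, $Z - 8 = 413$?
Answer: $- \frac{171819}{221057} \approx -0.77726$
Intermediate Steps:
$Z = 421$ ($Z = 8 + 413 = 421$)
$l{\left(A \right)} = 0$ ($l{\left(A \right)} = 0 A = 0$)
$h{\left(F,z \right)} = -5 + 2 F z$ ($h{\left(F,z \right)} = -5 + \left(F + 0\right) \left(z + z\right) = -5 + F 2 z = -5 + 2 F z$)
$b = 171819$ ($b = 472 + 407 \cdot 421 = 472 + 171347 = 171819$)
$\frac{b}{h{\left(-218,507 \right)}} = \frac{171819}{-5 + 2 \left(-218\right) 507} = \frac{171819}{-5 - 221052} = \frac{171819}{-221057} = 171819 \left(- \frac{1}{221057}\right) = - \frac{171819}{221057}$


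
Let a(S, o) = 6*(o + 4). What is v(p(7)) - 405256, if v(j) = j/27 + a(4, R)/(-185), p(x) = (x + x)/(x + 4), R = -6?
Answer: -22266784766/54945 ≈ -4.0526e+5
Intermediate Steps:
p(x) = 2*x/(4 + x) (p(x) = (2*x)/(4 + x) = 2*x/(4 + x))
a(S, o) = 24 + 6*o (a(S, o) = 6*(4 + o) = 24 + 6*o)
v(j) = 12/185 + j/27 (v(j) = j/27 + (24 + 6*(-6))/(-185) = j*(1/27) + (24 - 36)*(-1/185) = j/27 - 12*(-1/185) = j/27 + 12/185 = 12/185 + j/27)
v(p(7)) - 405256 = (12/185 + (2*7/(4 + 7))/27) - 405256 = (12/185 + (2*7/11)/27) - 405256 = (12/185 + (2*7*(1/11))/27) - 405256 = (12/185 + (1/27)*(14/11)) - 405256 = (12/185 + 14/297) - 405256 = 6154/54945 - 405256 = -22266784766/54945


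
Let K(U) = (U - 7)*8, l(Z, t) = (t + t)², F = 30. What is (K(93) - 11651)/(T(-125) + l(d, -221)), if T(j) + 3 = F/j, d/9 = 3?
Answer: -274075/4884019 ≈ -0.056117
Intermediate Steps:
d = 27 (d = 9*3 = 27)
l(Z, t) = 4*t² (l(Z, t) = (2*t)² = 4*t²)
K(U) = -56 + 8*U (K(U) = (-7 + U)*8 = -56 + 8*U)
T(j) = -3 + 30/j
(K(93) - 11651)/(T(-125) + l(d, -221)) = ((-56 + 8*93) - 11651)/((-3 + 30/(-125)) + 4*(-221)²) = ((-56 + 744) - 11651)/((-3 + 30*(-1/125)) + 4*48841) = (688 - 11651)/((-3 - 6/25) + 195364) = -10963/(-81/25 + 195364) = -10963/4884019/25 = -10963*25/4884019 = -274075/4884019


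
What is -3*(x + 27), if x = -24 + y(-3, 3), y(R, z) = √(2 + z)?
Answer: -9 - 3*√5 ≈ -15.708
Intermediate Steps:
x = -24 + √5 (x = -24 + √(2 + 3) = -24 + √5 ≈ -21.764)
-3*(x + 27) = -3*((-24 + √5) + 27) = -3*(3 + √5) = -9 - 3*√5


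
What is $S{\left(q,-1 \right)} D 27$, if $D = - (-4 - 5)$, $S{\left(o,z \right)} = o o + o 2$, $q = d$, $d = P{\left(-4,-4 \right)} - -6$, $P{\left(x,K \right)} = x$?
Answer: $1944$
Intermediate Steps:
$d = 2$ ($d = -4 - -6 = -4 + 6 = 2$)
$q = 2$
$S{\left(o,z \right)} = o^{2} + 2 o$
$D = 9$ ($D = \left(-1\right) \left(-9\right) = 9$)
$S{\left(q,-1 \right)} D 27 = 2 \left(2 + 2\right) 9 \cdot 27 = 2 \cdot 4 \cdot 9 \cdot 27 = 8 \cdot 9 \cdot 27 = 72 \cdot 27 = 1944$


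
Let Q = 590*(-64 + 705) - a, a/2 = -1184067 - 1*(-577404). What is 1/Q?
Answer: 1/1591516 ≈ 6.2833e-7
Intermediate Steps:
a = -1213326 (a = 2*(-1184067 - 1*(-577404)) = 2*(-1184067 + 577404) = 2*(-606663) = -1213326)
Q = 1591516 (Q = 590*(-64 + 705) - 1*(-1213326) = 590*641 + 1213326 = 378190 + 1213326 = 1591516)
1/Q = 1/1591516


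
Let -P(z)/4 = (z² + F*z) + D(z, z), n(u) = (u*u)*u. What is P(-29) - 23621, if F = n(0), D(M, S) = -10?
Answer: -26945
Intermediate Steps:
n(u) = u³ (n(u) = u²*u = u³)
F = 0 (F = 0³ = 0)
P(z) = 40 - 4*z² (P(z) = -4*((z² + 0*z) - 10) = -4*((z² + 0) - 10) = -4*(z² - 10) = -4*(-10 + z²) = 40 - 4*z²)
P(-29) - 23621 = (40 - 4*(-29)²) - 23621 = (40 - 4*841) - 23621 = (40 - 3364) - 23621 = -3324 - 23621 = -26945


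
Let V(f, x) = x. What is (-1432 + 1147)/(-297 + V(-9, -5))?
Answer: 285/302 ≈ 0.94371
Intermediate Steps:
(-1432 + 1147)/(-297 + V(-9, -5)) = (-1432 + 1147)/(-297 - 5) = -285/(-302) = -285*(-1/302) = 285/302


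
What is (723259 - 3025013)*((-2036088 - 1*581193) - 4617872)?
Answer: 16653542358362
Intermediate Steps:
(723259 - 3025013)*((-2036088 - 1*581193) - 4617872) = -2301754*((-2036088 - 581193) - 4617872) = -2301754*(-2617281 - 4617872) = -2301754*(-7235153) = 16653542358362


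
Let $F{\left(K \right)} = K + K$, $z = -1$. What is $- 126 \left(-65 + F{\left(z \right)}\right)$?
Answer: $8442$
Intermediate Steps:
$F{\left(K \right)} = 2 K$
$- 126 \left(-65 + F{\left(z \right)}\right) = - 126 \left(-65 + 2 \left(-1\right)\right) = - 126 \left(-65 - 2\right) = \left(-126\right) \left(-67\right) = 8442$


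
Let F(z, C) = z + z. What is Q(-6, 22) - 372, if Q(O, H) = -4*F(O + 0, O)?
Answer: -324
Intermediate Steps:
F(z, C) = 2*z
Q(O, H) = -8*O (Q(O, H) = -8*(O + 0) = -8*O)
Q(-6, 22) - 372 = -8*(-6) - 372 = 48 - 372 = -324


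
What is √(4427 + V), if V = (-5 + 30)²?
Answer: 2*√1263 ≈ 71.077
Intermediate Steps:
V = 625 (V = 25² = 625)
√(4427 + V) = √(4427 + 625) = √5052 = 2*√1263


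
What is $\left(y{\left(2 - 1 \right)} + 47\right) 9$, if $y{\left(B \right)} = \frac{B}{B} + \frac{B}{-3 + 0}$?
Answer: $429$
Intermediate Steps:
$y{\left(B \right)} = 1 - \frac{B}{3}$ ($y{\left(B \right)} = 1 + \frac{B}{-3} = 1 + B \left(- \frac{1}{3}\right) = 1 - \frac{B}{3}$)
$\left(y{\left(2 - 1 \right)} + 47\right) 9 = \left(\left(1 - \frac{2 - 1}{3}\right) + 47\right) 9 = \left(\left(1 - \frac{1}{3}\right) + 47\right) 9 = \left(\frac{2}{3} + 47\right) 9 = \frac{143}{3} \cdot 9 = 429$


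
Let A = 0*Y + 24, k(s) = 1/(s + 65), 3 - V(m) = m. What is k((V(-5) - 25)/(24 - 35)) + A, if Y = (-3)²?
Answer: 17579/732 ≈ 24.015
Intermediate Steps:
V(m) = 3 - m
Y = 9
k(s) = 1/(65 + s)
A = 24 (A = 0*9 + 24 = 0 + 24 = 24)
k((V(-5) - 25)/(24 - 35)) + A = 1/(65 + ((3 - 1*(-5)) - 25)/(24 - 35)) + 24 = 1/(65 + ((3 + 5) - 25)/(-11)) + 24 = 1/(65 + (8 - 25)*(-1/11)) + 24 = 1/(65 - 17*(-1/11)) + 24 = 1/(65 + 17/11) + 24 = 1/(732/11) + 24 = 11/732 + 24 = 17579/732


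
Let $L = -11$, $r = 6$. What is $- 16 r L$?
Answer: $1056$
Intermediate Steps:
$- 16 r L = \left(-16\right) 6 \left(-11\right) = \left(-96\right) \left(-11\right) = 1056$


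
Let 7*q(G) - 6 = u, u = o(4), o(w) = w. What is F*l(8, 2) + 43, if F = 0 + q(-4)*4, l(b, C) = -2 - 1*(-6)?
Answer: 461/7 ≈ 65.857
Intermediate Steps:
u = 4
l(b, C) = 4 (l(b, C) = -2 + 6 = 4)
q(G) = 10/7 (q(G) = 6/7 + (⅐)*4 = 6/7 + 4/7 = 10/7)
F = 40/7 (F = 0 + (10/7)*4 = 0 + 40/7 = 40/7 ≈ 5.7143)
F*l(8, 2) + 43 = (40/7)*4 + 43 = 160/7 + 43 = 461/7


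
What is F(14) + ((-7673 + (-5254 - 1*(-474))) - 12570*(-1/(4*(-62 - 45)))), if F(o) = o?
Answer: -2668231/214 ≈ -12468.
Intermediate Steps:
F(14) + ((-7673 + (-5254 - 1*(-474))) - 12570*(-1/(4*(-62 - 45)))) = 14 + ((-7673 + (-5254 - 1*(-474))) - 12570*(-1/(4*(-62 - 45)))) = 14 + ((-7673 + (-5254 + 474)) - 12570/((-4*(-107)))) = 14 + ((-7673 - 4780) - 12570/428) = 14 + (-12453 - 12570*1/428) = 14 + (-12453 - 6285/214) = 14 - 2671227/214 = -2668231/214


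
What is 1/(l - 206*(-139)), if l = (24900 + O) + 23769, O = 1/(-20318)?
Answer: 20318/1570642353 ≈ 1.2936e-5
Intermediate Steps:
O = -1/20318 ≈ -4.9217e-5
l = 988856741/20318 (l = (24900 - 1/20318) + 23769 = 505918199/20318 + 23769 = 988856741/20318 ≈ 48669.)
1/(l - 206*(-139)) = 1/(988856741/20318 - 206*(-139)) = 1/(988856741/20318 + 28634) = 1/(1570642353/20318) = 20318/1570642353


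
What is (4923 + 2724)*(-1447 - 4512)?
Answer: -45568473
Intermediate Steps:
(4923 + 2724)*(-1447 - 4512) = 7647*(-5959) = -45568473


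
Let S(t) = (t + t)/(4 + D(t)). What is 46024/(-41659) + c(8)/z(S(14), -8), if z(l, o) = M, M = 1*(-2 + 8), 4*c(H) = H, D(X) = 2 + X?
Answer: -96413/124977 ≈ -0.77145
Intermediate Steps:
c(H) = H/4
S(t) = 2*t/(6 + t) (S(t) = (t + t)/(4 + (2 + t)) = (2*t)/(6 + t) = 2*t/(6 + t))
M = 6 (M = 1*6 = 6)
z(l, o) = 6
46024/(-41659) + c(8)/z(S(14), -8) = 46024/(-41659) + ((¼)*8)/6 = 46024*(-1/41659) + 2*(⅙) = -46024/41659 + ⅓ = -96413/124977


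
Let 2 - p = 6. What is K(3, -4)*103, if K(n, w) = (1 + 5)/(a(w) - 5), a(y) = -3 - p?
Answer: -309/2 ≈ -154.50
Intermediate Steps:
p = -4 (p = 2 - 1*6 = 2 - 6 = -4)
a(y) = 1 (a(y) = -3 - 1*(-4) = -3 + 4 = 1)
K(n, w) = -3/2 (K(n, w) = (1 + 5)/(1 - 5) = 6/(-4) = 6*(-1/4) = -3/2)
K(3, -4)*103 = -3/2*103 = -309/2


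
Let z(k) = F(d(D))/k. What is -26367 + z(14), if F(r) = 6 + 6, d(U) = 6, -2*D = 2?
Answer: -184563/7 ≈ -26366.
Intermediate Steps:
D = -1 (D = -½*2 = -1)
F(r) = 12
z(k) = 12/k
-26367 + z(14) = -26367 + 12/14 = -26367 + 12*(1/14) = -26367 + 6/7 = -184563/7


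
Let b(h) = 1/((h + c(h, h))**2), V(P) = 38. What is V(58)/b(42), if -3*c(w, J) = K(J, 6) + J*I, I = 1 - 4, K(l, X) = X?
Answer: 255512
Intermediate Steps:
I = -3
c(w, J) = -2 + J (c(w, J) = -(6 + J*(-3))/3 = -(6 - 3*J)/3 = -2 + J)
b(h) = (-2 + 2*h)**(-2) (b(h) = 1/((h + (-2 + h))**2) = 1/((-2 + 2*h)**2) = (-2 + 2*h)**(-2))
V(58)/b(42) = 38/((1/(4*(-1 + 42)**2))) = 38/(((1/4)/41**2)) = 38/(((1/4)*(1/1681))) = 38/(1/6724) = 38*6724 = 255512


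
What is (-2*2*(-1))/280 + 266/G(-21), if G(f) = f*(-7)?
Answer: 383/210 ≈ 1.8238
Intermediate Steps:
G(f) = -7*f
(-2*2*(-1))/280 + 266/G(-21) = (-2*2*(-1))/280 + 266/((-7*(-21))) = -4*(-1)*(1/280) + 266/147 = 4*(1/280) + 266*(1/147) = 1/70 + 38/21 = 383/210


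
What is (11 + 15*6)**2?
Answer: 10201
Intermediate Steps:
(11 + 15*6)**2 = (11 + 90)**2 = 101**2 = 10201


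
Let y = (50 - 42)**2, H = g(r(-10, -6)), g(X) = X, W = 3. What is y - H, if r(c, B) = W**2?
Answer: 55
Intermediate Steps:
r(c, B) = 9 (r(c, B) = 3**2 = 9)
H = 9
y = 64 (y = 8**2 = 64)
y - H = 64 - 1*9 = 64 - 9 = 55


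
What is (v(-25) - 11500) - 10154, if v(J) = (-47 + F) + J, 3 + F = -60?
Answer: -21789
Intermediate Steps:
F = -63 (F = -3 - 60 = -63)
v(J) = -110 + J (v(J) = (-47 - 63) + J = -110 + J)
(v(-25) - 11500) - 10154 = ((-110 - 25) - 11500) - 10154 = (-135 - 11500) - 10154 = -11635 - 10154 = -21789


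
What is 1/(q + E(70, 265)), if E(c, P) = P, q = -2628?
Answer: -1/2363 ≈ -0.00042319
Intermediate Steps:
1/(q + E(70, 265)) = 1/(-2628 + 265) = 1/(-2363) = -1/2363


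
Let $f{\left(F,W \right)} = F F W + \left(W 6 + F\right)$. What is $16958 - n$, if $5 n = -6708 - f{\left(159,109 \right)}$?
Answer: $569588$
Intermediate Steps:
$f{\left(F,W \right)} = F + 6 W + W F^{2}$ ($f{\left(F,W \right)} = F^{2} W + \left(6 W + F\right) = W F^{2} + \left(F + 6 W\right) = F + 6 W + W F^{2}$)
$n = -552630$ ($n = \frac{-6708 - \left(159 + 6 \cdot 109 + 109 \cdot 159^{2}\right)}{5} = \frac{-6708 - \left(159 + 654 + 109 \cdot 25281\right)}{5} = \frac{-6708 - \left(159 + 654 + 2755629\right)}{5} = \frac{-6708 - 2756442}{5} = \frac{1}{5} \left(-2763150\right) = -552630$)
$16958 - n = 16958 - -552630 = 16958 + 552630 = 569588$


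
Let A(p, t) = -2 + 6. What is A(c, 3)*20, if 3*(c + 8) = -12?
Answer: 80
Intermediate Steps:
c = -12 (c = -8 + (⅓)*(-12) = -8 - 4 = -12)
A(p, t) = 4
A(c, 3)*20 = 4*20 = 80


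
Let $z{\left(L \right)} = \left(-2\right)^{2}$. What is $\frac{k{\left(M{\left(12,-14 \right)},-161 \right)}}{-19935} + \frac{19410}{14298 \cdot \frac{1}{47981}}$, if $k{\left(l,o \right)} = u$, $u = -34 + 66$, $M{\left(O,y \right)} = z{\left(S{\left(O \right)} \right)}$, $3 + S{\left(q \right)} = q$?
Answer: $\frac{3094281418969}{47505105} \approx 65136.0$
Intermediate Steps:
$S{\left(q \right)} = -3 + q$
$z{\left(L \right)} = 4$
$M{\left(O,y \right)} = 4$
$u = 32$
$k{\left(l,o \right)} = 32$
$\frac{k{\left(M{\left(12,-14 \right)},-161 \right)}}{-19935} + \frac{19410}{14298 \cdot \frac{1}{47981}} = \frac{32}{-19935} + \frac{19410}{14298 \cdot \frac{1}{47981}} = 32 \left(- \frac{1}{19935}\right) + \frac{19410}{14298 \cdot \frac{1}{47981}} = - \frac{32}{19935} + \frac{19410}{\frac{14298}{47981}} = - \frac{32}{19935} + 19410 \cdot \frac{47981}{14298} = - \frac{32}{19935} + \frac{155218535}{2383} = \frac{3094281418969}{47505105}$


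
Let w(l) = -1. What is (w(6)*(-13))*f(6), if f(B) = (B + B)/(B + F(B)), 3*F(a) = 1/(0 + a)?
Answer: 2808/109 ≈ 25.761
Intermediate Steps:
F(a) = 1/(3*a) (F(a) = 1/(3*(0 + a)) = 1/(3*a))
f(B) = 2*B/(B + 1/(3*B)) (f(B) = (B + B)/(B + 1/(3*B)) = (2*B)/(B + 1/(3*B)) = 2*B/(B + 1/(3*B)))
(w(6)*(-13))*f(6) = (-1*(-13))*(6*6²/(1 + 3*6²)) = 13*(6*36/(1 + 3*36)) = 13*(6*36/(1 + 108)) = 13*(6*36/109) = 13*(6*36*(1/109)) = 13*(216/109) = 2808/109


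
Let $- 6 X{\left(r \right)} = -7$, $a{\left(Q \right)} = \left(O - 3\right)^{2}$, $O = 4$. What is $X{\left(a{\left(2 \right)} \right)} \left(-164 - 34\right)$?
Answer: $-231$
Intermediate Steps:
$a{\left(Q \right)} = 1$ ($a{\left(Q \right)} = \left(4 - 3\right)^{2} = 1^{2} = 1$)
$X{\left(r \right)} = \frac{7}{6}$ ($X{\left(r \right)} = \left(- \frac{1}{6}\right) \left(-7\right) = \frac{7}{6}$)
$X{\left(a{\left(2 \right)} \right)} \left(-164 - 34\right) = \frac{7 \left(-164 - 34\right)}{6} = \frac{7}{6} \left(-198\right) = -231$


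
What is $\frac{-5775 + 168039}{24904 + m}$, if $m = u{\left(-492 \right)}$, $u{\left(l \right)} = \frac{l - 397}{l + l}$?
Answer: $\frac{159667776}{24506425} \approx 6.5153$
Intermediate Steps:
$u{\left(l \right)} = \frac{-397 + l}{2 l}$
$m = \frac{889}{984}$ ($m = \frac{-397 - 492}{2 \left(-492\right)} = \frac{1}{2} \left(- \frac{1}{492}\right) \left(-889\right) = \frac{889}{984} \approx 0.90346$)
$\frac{-5775 + 168039}{24904 + m} = \frac{-5775 + 168039}{24904 + \frac{889}{984}} = \frac{162264}{\frac{24506425}{984}} = 162264 \cdot \frac{984}{24506425} = \frac{159667776}{24506425}$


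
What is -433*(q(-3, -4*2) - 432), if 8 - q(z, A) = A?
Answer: 180128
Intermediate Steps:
q(z, A) = 8 - A
-433*(q(-3, -4*2) - 432) = -433*((8 - (-4)*2) - 432) = -433*((8 - 1*(-8)) - 432) = -433*((8 + 8) - 432) = -433*(16 - 432) = -433*(-416) = 180128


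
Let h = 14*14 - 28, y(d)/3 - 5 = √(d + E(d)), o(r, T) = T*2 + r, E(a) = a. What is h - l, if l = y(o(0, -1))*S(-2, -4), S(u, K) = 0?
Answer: 168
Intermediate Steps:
o(r, T) = r + 2*T (o(r, T) = 2*T + r = r + 2*T)
y(d) = 15 + 3*√2*√d (y(d) = 15 + 3*√(d + d) = 15 + 3*√(2*d) = 15 + 3*(√2*√d) = 15 + 3*√2*√d)
h = 168 (h = 196 - 28 = 168)
l = 0 (l = (15 + 3*√2*√(0 + 2*(-1)))*0 = (15 + 3*√2*√(0 - 2))*0 = (15 + 3*√2*√(-2))*0 = (15 + 3*√2*(I*√2))*0 = (15 + 6*I)*0 = 0)
h - l = 168 - 1*0 = 168 + 0 = 168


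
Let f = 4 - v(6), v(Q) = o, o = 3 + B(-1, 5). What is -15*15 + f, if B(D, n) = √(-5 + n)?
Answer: -224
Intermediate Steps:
o = 3 (o = 3 + √(-5 + 5) = 3 + √0 = 3 + 0 = 3)
v(Q) = 3
f = 1 (f = 4 - 1*3 = 4 - 3 = 1)
-15*15 + f = -15*15 + 1 = -225 + 1 = -224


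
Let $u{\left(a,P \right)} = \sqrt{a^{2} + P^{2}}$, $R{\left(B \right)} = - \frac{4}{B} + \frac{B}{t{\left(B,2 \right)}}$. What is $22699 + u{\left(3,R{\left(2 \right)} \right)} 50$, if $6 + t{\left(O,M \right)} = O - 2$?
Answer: $22699 + \frac{50 \sqrt{130}}{3} \approx 22889.0$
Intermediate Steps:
$t{\left(O,M \right)} = -8 + O$ ($t{\left(O,M \right)} = -6 + \left(O - 2\right) = -6 + \left(-2 + O\right) = -8 + O$)
$R{\left(B \right)} = - \frac{4}{B} + \frac{B}{-8 + B}$
$u{\left(a,P \right)} = \sqrt{P^{2} + a^{2}}$
$22699 + u{\left(3,R{\left(2 \right)} \right)} 50 = 22699 + \sqrt{\left(- \frac{4}{2} + \frac{2}{-8 + 2}\right)^{2} + 3^{2}} \cdot 50 = 22699 + \sqrt{\left(\left(-4\right) \frac{1}{2} + \frac{2}{-6}\right)^{2} + 9} \cdot 50 = 22699 + \sqrt{\left(-2 + 2 \left(- \frac{1}{6}\right)\right)^{2} + 9} \cdot 50 = 22699 + \sqrt{\left(-2 - \frac{1}{3}\right)^{2} + 9} \cdot 50 = 22699 + \sqrt{\left(- \frac{7}{3}\right)^{2} + 9} \cdot 50 = 22699 + \sqrt{\frac{49}{9} + 9} \cdot 50 = 22699 + \sqrt{\frac{130}{9}} \cdot 50 = 22699 + \frac{\sqrt{130}}{3} \cdot 50 = 22699 + \frac{50 \sqrt{130}}{3}$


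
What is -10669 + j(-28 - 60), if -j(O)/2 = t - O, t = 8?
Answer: -10861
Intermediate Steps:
j(O) = -16 + 2*O (j(O) = -2*(8 - O) = -16 + 2*O)
-10669 + j(-28 - 60) = -10669 + (-16 + 2*(-28 - 60)) = -10669 + (-16 + 2*(-88)) = -10669 + (-16 - 176) = -10669 - 192 = -10861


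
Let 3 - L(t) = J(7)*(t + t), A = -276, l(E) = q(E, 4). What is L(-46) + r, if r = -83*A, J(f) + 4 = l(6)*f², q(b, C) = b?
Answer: 49591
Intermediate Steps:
l(E) = E
J(f) = -4 + 6*f²
r = 22908 (r = -83*(-276) = 22908)
L(t) = 3 - 580*t (L(t) = 3 - (-4 + 6*7²)*(t + t) = 3 - (-4 + 6*49)*2*t = 3 - (-4 + 294)*2*t = 3 - 290*2*t = 3 - 580*t)
L(-46) + r = (3 - 580*(-46)) + 22908 = (3 + 26680) + 22908 = 26683 + 22908 = 49591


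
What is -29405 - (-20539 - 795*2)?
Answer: -7276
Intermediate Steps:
-29405 - (-20539 - 795*2) = -29405 - (-20539 - 1*1590) = -29405 - (-20539 - 1590) = -29405 - 1*(-22129) = -29405 + 22129 = -7276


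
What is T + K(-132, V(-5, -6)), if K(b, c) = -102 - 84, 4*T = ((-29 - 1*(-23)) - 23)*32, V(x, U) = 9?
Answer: -418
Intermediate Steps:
T = -232 (T = (((-29 - 1*(-23)) - 23)*32)/4 = (((-29 + 23) - 23)*32)/4 = ((-6 - 23)*32)/4 = (-29*32)/4 = (¼)*(-928) = -232)
K(b, c) = -186
T + K(-132, V(-5, -6)) = -232 - 186 = -418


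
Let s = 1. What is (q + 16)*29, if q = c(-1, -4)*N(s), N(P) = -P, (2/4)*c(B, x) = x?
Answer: 696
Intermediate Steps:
c(B, x) = 2*x
q = 8 (q = (2*(-4))*(-1*1) = -8*(-1) = 8)
(q + 16)*29 = (8 + 16)*29 = 24*29 = 696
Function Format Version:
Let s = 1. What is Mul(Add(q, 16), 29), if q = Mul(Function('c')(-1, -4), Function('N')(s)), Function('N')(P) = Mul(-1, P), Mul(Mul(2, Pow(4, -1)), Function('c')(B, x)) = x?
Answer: 696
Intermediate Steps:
Function('c')(B, x) = Mul(2, x)
q = 8 (q = Mul(Mul(2, -4), Mul(-1, 1)) = Mul(-8, -1) = 8)
Mul(Add(q, 16), 29) = Mul(Add(8, 16), 29) = Mul(24, 29) = 696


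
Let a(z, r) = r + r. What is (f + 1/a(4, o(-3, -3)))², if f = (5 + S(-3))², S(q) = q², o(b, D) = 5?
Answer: 3845521/100 ≈ 38455.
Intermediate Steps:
a(z, r) = 2*r
f = 196 (f = (5 + (-3)²)² = (5 + 9)² = 14² = 196)
(f + 1/a(4, o(-3, -3)))² = (196 + 1/(2*5))² = (196 + 1/10)² = (196 + ⅒)² = (1961/10)² = 3845521/100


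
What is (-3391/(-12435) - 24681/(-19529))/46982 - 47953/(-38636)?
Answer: 21043170472502129/16954153270189980 ≈ 1.2412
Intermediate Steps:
(-3391/(-12435) - 24681/(-19529))/46982 - 47953/(-38636) = (-3391*(-1/12435) - 24681*(-1/19529))*(1/46982) - 47953*(-1/38636) = (3391/12435 + 24681/19529)*(1/46982) + 47953/38636 = (373131074/242843115)*(1/46982) + 47953/38636 = 186565537/5704627614465 + 47953/38636 = 21043170472502129/16954153270189980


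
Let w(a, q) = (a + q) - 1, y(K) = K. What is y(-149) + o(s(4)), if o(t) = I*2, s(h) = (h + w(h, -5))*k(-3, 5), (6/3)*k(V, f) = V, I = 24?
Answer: -101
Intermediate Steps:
k(V, f) = V/2
w(a, q) = -1 + a + q
s(h) = 9 - 3*h (s(h) = (h + (-1 + h - 5))*((½)*(-3)) = (h + (-6 + h))*(-3/2) = (-6 + 2*h)*(-3/2) = 9 - 3*h)
o(t) = 48 (o(t) = 24*2 = 48)
y(-149) + o(s(4)) = -149 + 48 = -101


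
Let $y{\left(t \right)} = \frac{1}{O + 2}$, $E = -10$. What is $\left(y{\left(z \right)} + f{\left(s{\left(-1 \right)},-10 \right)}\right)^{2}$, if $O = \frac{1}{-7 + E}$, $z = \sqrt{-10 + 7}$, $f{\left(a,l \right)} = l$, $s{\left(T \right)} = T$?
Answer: $\frac{97969}{1089} \approx 89.962$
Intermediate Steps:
$z = i \sqrt{3}$ ($z = \sqrt{-3} = i \sqrt{3} \approx 1.732 i$)
$O = - \frac{1}{17}$ ($O = \frac{1}{-7 - 10} = \frac{1}{-17} = - \frac{1}{17} \approx -0.058824$)
$y{\left(t \right)} = \frac{17}{33}$ ($y{\left(t \right)} = \frac{1}{- \frac{1}{17} + 2} = \frac{1}{\frac{33}{17}} = \frac{17}{33}$)
$\left(y{\left(z \right)} + f{\left(s{\left(-1 \right)},-10 \right)}\right)^{2} = \left(\frac{17}{33} - 10\right)^{2} = \left(- \frac{313}{33}\right)^{2} = \frac{97969}{1089}$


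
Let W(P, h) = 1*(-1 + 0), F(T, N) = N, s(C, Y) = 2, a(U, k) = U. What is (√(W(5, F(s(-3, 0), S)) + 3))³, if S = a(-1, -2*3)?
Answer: 2*√2 ≈ 2.8284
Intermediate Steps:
S = -1
W(P, h) = -1 (W(P, h) = 1*(-1) = -1)
(√(W(5, F(s(-3, 0), S)) + 3))³ = (√(-1 + 3))³ = (√2)³ = 2*√2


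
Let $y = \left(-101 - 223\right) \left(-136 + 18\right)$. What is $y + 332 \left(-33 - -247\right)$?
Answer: $109280$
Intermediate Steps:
$y = 38232$ ($y = \left(-324\right) \left(-118\right) = 38232$)
$y + 332 \left(-33 - -247\right) = 38232 + 332 \left(-33 - -247\right) = 38232 + 332 \left(-33 + 247\right) = 38232 + 332 \cdot 214 = 38232 + 71048 = 109280$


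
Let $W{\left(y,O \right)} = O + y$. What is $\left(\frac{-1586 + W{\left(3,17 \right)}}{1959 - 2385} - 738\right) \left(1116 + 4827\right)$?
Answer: $- \frac{309850191}{71} \approx -4.3641 \cdot 10^{6}$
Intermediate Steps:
$\left(\frac{-1586 + W{\left(3,17 \right)}}{1959 - 2385} - 738\right) \left(1116 + 4827\right) = \left(\frac{-1586 + \left(17 + 3\right)}{1959 - 2385} - 738\right) \left(1116 + 4827\right) = \left(\frac{-1586 + 20}{-426} - 738\right) 5943 = \left(\left(-1566\right) \left(- \frac{1}{426}\right) - 738\right) 5943 = \left(\frac{261}{71} - 738\right) 5943 = \left(- \frac{52137}{71}\right) 5943 = - \frac{309850191}{71}$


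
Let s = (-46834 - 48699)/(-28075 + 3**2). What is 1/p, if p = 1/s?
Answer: 95533/28066 ≈ 3.4039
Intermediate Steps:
s = 95533/28066 (s = -95533/(-28075 + 9) = -95533/(-28066) = -95533*(-1/28066) = 95533/28066 ≈ 3.4039)
p = 28066/95533 (p = 1/(95533/28066) = 28066/95533 ≈ 0.29378)
1/p = 1/(28066/95533) = 95533/28066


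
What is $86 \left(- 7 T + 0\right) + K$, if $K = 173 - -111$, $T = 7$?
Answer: $-3930$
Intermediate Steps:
$K = 284$ ($K = 173 + 111 = 284$)
$86 \left(- 7 T + 0\right) + K = 86 \left(\left(-7\right) 7 + 0\right) + 284 = 86 \left(-49 + 0\right) + 284 = 86 \left(-49\right) + 284 = -4214 + 284 = -3930$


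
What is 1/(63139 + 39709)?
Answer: 1/102848 ≈ 9.7231e-6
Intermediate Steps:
1/(63139 + 39709) = 1/102848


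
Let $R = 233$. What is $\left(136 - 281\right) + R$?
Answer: $88$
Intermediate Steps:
$\left(136 - 281\right) + R = \left(136 - 281\right) + 233 = -145 + 233 = 88$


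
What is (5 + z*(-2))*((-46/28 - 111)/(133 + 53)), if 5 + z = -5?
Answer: -39425/2604 ≈ -15.140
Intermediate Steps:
z = -10 (z = -5 - 5 = -10)
(5 + z*(-2))*((-46/28 - 111)/(133 + 53)) = (5 - 10*(-2))*((-46/28 - 111)/(133 + 53)) = (5 + 20)*((-46*1/28 - 111)/186) = 25*((-23/14 - 111)*(1/186)) = 25*(-1577/14*1/186) = 25*(-1577/2604) = -39425/2604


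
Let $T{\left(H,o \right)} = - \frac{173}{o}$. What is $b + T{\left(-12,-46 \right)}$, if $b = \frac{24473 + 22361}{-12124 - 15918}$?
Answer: $\frac{1348451}{644966} \approx 2.0907$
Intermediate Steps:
$b = - \frac{23417}{14021}$ ($b = \frac{46834}{-28042} = 46834 \left(- \frac{1}{28042}\right) = - \frac{23417}{14021} \approx -1.6701$)
$b + T{\left(-12,-46 \right)} = - \frac{23417}{14021} - \frac{173}{-46} = - \frac{23417}{14021} - - \frac{173}{46} = - \frac{23417}{14021} + \frac{173}{46} = \frac{1348451}{644966}$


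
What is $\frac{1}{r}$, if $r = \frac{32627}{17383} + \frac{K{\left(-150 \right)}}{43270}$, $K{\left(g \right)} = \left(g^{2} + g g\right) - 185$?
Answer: $\frac{150432482}{438157887} \approx 0.34333$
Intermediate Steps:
$K{\left(g \right)} = -185 + 2 g^{2}$ ($K{\left(g \right)} = \left(g^{2} + g^{2}\right) - 185 = 2 g^{2} - 185 = -185 + 2 g^{2}$)
$r = \frac{438157887}{150432482}$ ($r = \frac{32627}{17383} + \frac{-185 + 2 \left(-150\right)^{2}}{43270} = 32627 \cdot \frac{1}{17383} + \left(-185 + 2 \cdot 22500\right) \frac{1}{43270} = \frac{32627}{17383} + \left(-185 + 45000\right) \frac{1}{43270} = \frac{32627}{17383} + 44815 \cdot \frac{1}{43270} = \frac{32627}{17383} + \frac{8963}{8654} = \frac{438157887}{150432482} \approx 2.9127$)
$\frac{1}{r} = \frac{1}{\frac{438157887}{150432482}} = \frac{150432482}{438157887}$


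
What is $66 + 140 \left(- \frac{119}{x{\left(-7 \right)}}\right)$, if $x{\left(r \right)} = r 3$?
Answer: $\frac{2578}{3} \approx 859.33$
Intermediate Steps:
$x{\left(r \right)} = 3 r$
$66 + 140 \left(- \frac{119}{x{\left(-7 \right)}}\right) = 66 + 140 \left(- \frac{119}{3 \left(-7\right)}\right) = 66 + 140 \left(- \frac{119}{-21}\right) = 66 + 140 \left(\left(-119\right) \left(- \frac{1}{21}\right)\right) = 66 + 140 \cdot \frac{17}{3} = 66 + \frac{2380}{3} = \frac{2578}{3}$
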